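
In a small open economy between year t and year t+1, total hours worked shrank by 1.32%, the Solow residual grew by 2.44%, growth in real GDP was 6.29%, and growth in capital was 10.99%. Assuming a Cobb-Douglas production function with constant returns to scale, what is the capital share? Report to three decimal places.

gY = gA + α·gK + (1−α)·gL, so gY − gA − gL = α(gK − gL).
6.29 − 2.44 + 1.32 = α × (10.99 − (-1.32)).
5.17 = 12.31 α, so α = 0.41998.

α = 0.420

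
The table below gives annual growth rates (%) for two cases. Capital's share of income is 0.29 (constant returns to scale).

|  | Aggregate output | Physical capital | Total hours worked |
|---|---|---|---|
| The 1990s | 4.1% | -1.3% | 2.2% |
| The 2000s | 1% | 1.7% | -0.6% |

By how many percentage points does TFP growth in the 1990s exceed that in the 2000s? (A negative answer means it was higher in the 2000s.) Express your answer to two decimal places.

Labor's share = 1 − 0.29 = 0.71.
The 1990s: TFP = 4.1 + 0.377 − 1.562 = 2.915%.
The 2000s: TFP = 1 − 0.493 + 0.426 = 0.933%.
Difference = 2.915 − (0.933) = 1.982 pp.

1.98 percentage points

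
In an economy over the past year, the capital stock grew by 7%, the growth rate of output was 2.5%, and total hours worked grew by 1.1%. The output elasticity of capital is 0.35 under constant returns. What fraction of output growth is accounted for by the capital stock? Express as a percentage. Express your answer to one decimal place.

The capital stock accounted for 98.0% of growth.

The capital stock contributed 0.35 × 7 = 2.45 pp.
Share of growth = 2.45 / 2.5 × 100 = 98%.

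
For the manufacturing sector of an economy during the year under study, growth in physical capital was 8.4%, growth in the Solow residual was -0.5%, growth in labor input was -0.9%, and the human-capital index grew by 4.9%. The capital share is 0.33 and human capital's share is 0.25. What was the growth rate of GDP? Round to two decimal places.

Labor's share = 1 − 0.33 − 0.25 = 0.42.
Physical capital: 0.33 × 8.4 = 2.772 pp.
The human-capital index: 0.25 × 4.9 = 1.225 pp.
Labor input: 0.42 × (-0.9) = -0.378 pp.
Output growth = -0.5 + 3.619 = 3.119%.

3.12%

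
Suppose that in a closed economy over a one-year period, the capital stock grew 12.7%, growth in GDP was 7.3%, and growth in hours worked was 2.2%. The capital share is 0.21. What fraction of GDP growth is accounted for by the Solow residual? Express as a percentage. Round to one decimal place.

Labor's share = 1 − 0.21 = 0.79.
The capital stock: 0.21 × 12.7 = 2.667 pp.
Hours worked: 0.79 × 2.2 = 1.738 pp.
TFP growth = 7.3 − 4.405 = 2.895%.
TFP share of growth = 2.895 / 7.3 × 100 = 39.658%.

39.7%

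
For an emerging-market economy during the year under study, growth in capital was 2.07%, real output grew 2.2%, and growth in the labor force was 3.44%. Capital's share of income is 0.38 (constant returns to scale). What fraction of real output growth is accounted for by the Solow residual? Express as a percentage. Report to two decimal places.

The Solow residual accounted for -32.70% of growth.

Labor's share = 1 − 0.38 = 0.62.
Capital: 0.38 × 2.07 = 0.7866 pp.
The labor force: 0.62 × 3.44 = 2.1328 pp.
TFP growth = 2.2 − 2.9194 = -0.7194%.
TFP share of growth = -0.7194 / 2.2 × 100 = -32.7%.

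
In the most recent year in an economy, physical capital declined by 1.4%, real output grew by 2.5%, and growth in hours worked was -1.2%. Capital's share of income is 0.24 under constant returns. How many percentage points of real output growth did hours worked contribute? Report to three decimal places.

Labor's share = 1 − 0.24 = 0.76.
Contribution = share × growth = 0.76 × (-1.2) = -0.912 pp.

-0.912 pp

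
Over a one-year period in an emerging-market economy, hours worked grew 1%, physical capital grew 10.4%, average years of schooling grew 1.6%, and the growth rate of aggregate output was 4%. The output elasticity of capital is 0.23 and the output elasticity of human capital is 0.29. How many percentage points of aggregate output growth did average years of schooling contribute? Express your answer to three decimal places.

Contribution = share × growth = 0.29 × 1.6 = 0.464 pp.

0.464 percentage points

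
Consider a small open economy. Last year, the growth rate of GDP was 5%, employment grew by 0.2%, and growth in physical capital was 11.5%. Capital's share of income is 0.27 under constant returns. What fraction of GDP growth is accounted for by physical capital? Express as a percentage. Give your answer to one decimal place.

Physical capital contributed 0.27 × 11.5 = 3.105 pp.
Share of growth = 3.105 / 5 × 100 = 62.1%.

62.1%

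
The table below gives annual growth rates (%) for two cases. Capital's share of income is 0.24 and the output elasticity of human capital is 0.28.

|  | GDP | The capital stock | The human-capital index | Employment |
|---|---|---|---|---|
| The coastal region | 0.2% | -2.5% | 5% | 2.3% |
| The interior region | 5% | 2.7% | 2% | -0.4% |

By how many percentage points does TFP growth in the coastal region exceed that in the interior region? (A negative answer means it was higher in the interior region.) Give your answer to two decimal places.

-5.69 percentage points

Labor's share = 1 − 0.24 − 0.28 = 0.48.
The coastal region: TFP = 0.2 + 0.6 − 1.4 − 1.104 = -1.704%.
The interior region: TFP = 5 − 0.648 − 0.56 + 0.192 = 3.984%.
Difference = -1.704 − (3.984) = -5.688 pp.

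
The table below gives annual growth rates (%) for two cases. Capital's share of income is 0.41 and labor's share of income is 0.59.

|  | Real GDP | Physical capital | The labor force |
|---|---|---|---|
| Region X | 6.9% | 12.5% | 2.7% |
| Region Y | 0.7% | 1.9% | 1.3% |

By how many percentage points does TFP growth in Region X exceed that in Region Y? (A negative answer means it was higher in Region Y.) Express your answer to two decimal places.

Labor's share = 1 − 0.41 = 0.59.
Region X: TFP = 6.9 − 5.125 − 1.593 = 0.182%.
Region Y: TFP = 0.7 − 0.779 − 0.767 = -0.846%.
Difference = 0.182 − (-0.846) = 1.028 pp.

1.03 percentage points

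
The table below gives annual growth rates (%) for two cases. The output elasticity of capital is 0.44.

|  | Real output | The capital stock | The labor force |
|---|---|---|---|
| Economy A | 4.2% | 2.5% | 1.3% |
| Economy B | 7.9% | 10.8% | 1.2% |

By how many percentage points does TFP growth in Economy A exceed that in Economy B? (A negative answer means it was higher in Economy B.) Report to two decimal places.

Labor's share = 1 − 0.44 = 0.56.
Economy A: TFP = 4.2 − 1.1 − 0.728 = 2.372%.
Economy B: TFP = 7.9 − 4.752 − 0.672 = 2.476%.
Difference = 2.372 − (2.476) = -0.104 pp.

-0.10 percentage points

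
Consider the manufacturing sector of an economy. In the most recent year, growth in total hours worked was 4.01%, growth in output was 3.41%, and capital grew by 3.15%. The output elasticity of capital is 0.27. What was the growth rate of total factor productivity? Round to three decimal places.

-0.368%

Labor's share = 1 − 0.27 = 0.73.
Capital: 0.27 × 3.15 = 0.8505 pp.
Total hours worked: 0.73 × 4.01 = 2.9273 pp.
TFP growth = 3.41 − 3.7778 = -0.3678%.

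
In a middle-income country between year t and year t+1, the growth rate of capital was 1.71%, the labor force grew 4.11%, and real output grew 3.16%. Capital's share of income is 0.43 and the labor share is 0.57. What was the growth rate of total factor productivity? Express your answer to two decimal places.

0.08%

Labor's share = 1 − 0.43 = 0.57.
Capital: 0.43 × 1.71 = 0.7353 pp.
The labor force: 0.57 × 4.11 = 2.3427 pp.
TFP growth = 3.16 − 3.078 = 0.082%.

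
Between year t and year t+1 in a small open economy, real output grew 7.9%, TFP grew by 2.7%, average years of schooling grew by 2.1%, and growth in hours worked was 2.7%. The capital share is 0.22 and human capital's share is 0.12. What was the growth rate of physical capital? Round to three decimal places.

14.391%

Labor's share = 1 − 0.22 − 0.12 = 0.66.
gY = gA + 0.12×2.1 + 0.66×2.7 + 0.22×g.
0.22×g = 7.9 − 2.7 − 2.034 = 3.166.
g = 3.166 / 0.22 = 14.39091%.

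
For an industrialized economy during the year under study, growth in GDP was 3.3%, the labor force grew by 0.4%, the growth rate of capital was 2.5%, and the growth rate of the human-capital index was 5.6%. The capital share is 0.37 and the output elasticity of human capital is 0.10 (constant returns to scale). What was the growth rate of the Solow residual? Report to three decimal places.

The Solow residual growth was 1.603%.

Labor's share = 1 − 0.37 − 0.1 = 0.53.
Capital: 0.37 × 2.5 = 0.925 pp.
The human-capital index: 0.1 × 5.6 = 0.56 pp.
The labor force: 0.53 × 0.4 = 0.212 pp.
TFP growth = 3.3 − 1.697 = 1.603%.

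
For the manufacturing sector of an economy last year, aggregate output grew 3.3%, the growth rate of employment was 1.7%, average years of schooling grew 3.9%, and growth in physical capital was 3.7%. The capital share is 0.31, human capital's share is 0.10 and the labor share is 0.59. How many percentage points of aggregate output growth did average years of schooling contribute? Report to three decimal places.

Contribution = share × growth = 0.1 × 3.9 = 0.39 pp.

0.390 percentage points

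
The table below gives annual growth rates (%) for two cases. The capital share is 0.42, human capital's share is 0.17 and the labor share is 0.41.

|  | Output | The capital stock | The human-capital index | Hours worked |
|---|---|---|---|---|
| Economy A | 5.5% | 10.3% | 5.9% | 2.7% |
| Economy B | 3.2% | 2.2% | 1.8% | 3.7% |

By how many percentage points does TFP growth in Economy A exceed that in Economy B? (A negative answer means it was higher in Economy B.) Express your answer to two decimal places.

-1.39 percentage points

Labor's share = 1 − 0.42 − 0.17 = 0.41.
Economy A: TFP = 5.5 − 4.326 − 1.003 − 1.107 = -0.936%.
Economy B: TFP = 3.2 − 0.924 − 0.306 − 1.517 = 0.453%.
Difference = -0.936 − (0.453) = -1.389 pp.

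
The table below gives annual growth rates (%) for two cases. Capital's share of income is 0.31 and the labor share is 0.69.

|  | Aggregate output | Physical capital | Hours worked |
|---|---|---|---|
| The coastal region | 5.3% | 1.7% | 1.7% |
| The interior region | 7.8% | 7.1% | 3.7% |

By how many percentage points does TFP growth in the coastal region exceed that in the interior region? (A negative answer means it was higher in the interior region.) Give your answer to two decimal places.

0.55 percentage points

Labor's share = 1 − 0.31 = 0.69.
The coastal region: TFP = 5.3 − 0.527 − 1.173 = 3.6%.
The interior region: TFP = 7.8 − 2.201 − 2.553 = 3.046%.
Difference = 3.6 − (3.046) = 0.554 pp.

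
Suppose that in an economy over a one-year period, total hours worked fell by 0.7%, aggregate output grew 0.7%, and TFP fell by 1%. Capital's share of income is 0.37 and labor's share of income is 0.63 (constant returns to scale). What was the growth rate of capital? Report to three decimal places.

5.786%

Labor's share = 1 − 0.37 = 0.63.
gY = gA + 0.63×(-0.7) + 0.37×g.
0.37×g = 0.7 + 1 + 0.441 = 2.141.
g = 2.141 / 0.37 = 5.78649%.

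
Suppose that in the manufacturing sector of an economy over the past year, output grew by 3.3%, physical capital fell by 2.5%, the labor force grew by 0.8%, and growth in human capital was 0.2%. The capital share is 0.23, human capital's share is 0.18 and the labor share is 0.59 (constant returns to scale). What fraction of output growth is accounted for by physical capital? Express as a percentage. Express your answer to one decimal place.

-17.4%

Physical capital contributed 0.23 × (-2.5) = -0.575 pp.
Share of growth = -0.575 / 3.3 × 100 = -17.424%.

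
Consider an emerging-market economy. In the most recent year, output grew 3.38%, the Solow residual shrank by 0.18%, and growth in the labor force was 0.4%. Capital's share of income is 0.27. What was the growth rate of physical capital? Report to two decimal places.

Physical capital growth was 12.10%.

Labor's share = 1 − 0.27 = 0.73.
gY = gA + 0.73×0.4 + 0.27×g.
0.27×g = 3.38 + 0.18 − 0.292 = 3.268.
g = 3.268 / 0.27 = 12.1037%.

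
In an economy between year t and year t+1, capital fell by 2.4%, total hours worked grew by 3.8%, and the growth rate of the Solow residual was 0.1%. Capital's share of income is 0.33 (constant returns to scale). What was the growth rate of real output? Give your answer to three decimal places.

Labor's share = 1 − 0.33 = 0.67.
Capital: 0.33 × (-2.4) = -0.792 pp.
Total hours worked: 0.67 × 3.8 = 2.546 pp.
Output growth = 0.1 + 1.754 = 1.854%.

1.854%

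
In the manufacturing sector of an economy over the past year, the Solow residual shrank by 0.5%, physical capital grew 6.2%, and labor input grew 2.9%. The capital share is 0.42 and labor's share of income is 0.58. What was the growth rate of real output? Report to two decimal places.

3.79%

Labor's share = 1 − 0.42 = 0.58.
Physical capital: 0.42 × 6.2 = 2.604 pp.
Labor input: 0.58 × 2.9 = 1.682 pp.
Output growth = -0.5 + 4.286 = 3.786%.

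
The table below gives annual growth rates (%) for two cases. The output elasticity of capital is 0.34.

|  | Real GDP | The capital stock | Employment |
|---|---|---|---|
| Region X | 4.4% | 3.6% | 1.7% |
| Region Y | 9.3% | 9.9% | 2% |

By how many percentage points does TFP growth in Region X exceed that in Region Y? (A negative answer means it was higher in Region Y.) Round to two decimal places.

-2.56 percentage points

Labor's share = 1 − 0.34 = 0.66.
Region X: TFP = 4.4 − 1.224 − 1.122 = 2.054%.
Region Y: TFP = 9.3 − 3.366 − 1.32 = 4.614%.
Difference = 2.054 − (4.614) = -2.56 pp.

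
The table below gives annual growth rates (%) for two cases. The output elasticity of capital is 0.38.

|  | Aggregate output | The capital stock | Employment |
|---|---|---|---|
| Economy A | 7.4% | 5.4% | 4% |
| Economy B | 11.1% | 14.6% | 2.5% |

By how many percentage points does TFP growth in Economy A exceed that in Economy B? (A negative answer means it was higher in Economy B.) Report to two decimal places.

-1.13 percentage points

Labor's share = 1 − 0.38 = 0.62.
Economy A: TFP = 7.4 − 2.052 − 2.48 = 2.868%.
Economy B: TFP = 11.1 − 5.548 − 1.55 = 4.002%.
Difference = 2.868 − (4.002) = -1.134 pp.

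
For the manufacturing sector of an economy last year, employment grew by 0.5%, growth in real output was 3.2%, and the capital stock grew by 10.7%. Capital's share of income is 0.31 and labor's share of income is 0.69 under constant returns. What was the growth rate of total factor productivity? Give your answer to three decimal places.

-0.462%

Labor's share = 1 − 0.31 = 0.69.
The capital stock: 0.31 × 10.7 = 3.317 pp.
Employment: 0.69 × 0.5 = 0.345 pp.
TFP growth = 3.2 − 3.662 = -0.462%.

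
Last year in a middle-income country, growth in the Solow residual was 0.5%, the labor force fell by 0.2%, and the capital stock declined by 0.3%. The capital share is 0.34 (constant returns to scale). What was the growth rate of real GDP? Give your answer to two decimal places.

Labor's share = 1 − 0.34 = 0.66.
The capital stock: 0.34 × (-0.3) = -0.102 pp.
The labor force: 0.66 × (-0.2) = -0.132 pp.
Output growth = 0.5 + (-0.234) = 0.266%.

Real GDP grew 0.27%.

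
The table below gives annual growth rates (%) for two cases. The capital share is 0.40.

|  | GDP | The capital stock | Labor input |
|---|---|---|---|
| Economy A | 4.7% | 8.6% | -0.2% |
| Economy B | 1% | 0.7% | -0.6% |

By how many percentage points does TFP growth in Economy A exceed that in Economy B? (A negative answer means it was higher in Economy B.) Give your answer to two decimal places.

0.30 percentage points

Labor's share = 1 − 0.4 = 0.6.
Economy A: TFP = 4.7 − 3.44 + 0.12 = 1.38%.
Economy B: TFP = 1 − 0.28 + 0.36 = 1.08%.
Difference = 1.38 − (1.08) = 0.3 pp.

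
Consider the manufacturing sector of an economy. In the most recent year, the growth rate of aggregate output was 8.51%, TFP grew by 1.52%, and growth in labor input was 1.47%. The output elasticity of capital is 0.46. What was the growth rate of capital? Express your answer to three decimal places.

Labor's share = 1 − 0.46 = 0.54.
gY = gA + 0.54×1.47 + 0.46×g.
0.46×g = 8.51 − 1.52 − 0.7938 = 6.1962.
g = 6.1962 / 0.46 = 13.47%.

Capital grew 13.470%.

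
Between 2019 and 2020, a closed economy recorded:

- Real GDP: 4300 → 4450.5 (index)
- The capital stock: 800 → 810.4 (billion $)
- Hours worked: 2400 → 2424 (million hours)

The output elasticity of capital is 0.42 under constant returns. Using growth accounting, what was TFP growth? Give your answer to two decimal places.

Real GDP growth = (4450.5 − 4300) / 4300 = 3.5%.
The capital stock growth = (810.4 − 800) / 800 = 1.3%.
Hours worked growth = (2424 − 2400) / 2400 = 1%.
Labor's share = 1 − 0.42 = 0.58.
The capital stock: 0.42 × 1.3 = 0.546 pp.
Hours worked: 0.58 × 1 = 0.58 pp.
TFP growth = 3.5 − 1.126 = 2.374%.

TFP growth was 2.37%.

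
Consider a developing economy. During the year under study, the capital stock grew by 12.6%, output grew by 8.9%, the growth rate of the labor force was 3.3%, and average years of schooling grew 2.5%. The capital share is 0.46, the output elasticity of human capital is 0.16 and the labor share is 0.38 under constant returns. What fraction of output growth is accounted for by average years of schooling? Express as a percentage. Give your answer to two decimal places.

Average years of schooling accounted for 4.49% of growth.

Average years of schooling contributed 0.16 × 2.5 = 0.4 pp.
Share of growth = 0.4 / 8.9 × 100 = 4.4944%.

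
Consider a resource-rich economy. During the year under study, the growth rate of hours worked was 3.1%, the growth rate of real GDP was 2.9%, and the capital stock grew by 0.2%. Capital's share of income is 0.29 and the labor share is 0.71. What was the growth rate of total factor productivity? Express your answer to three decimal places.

Labor's share = 1 − 0.29 = 0.71.
The capital stock: 0.29 × 0.2 = 0.058 pp.
Hours worked: 0.71 × 3.1 = 2.201 pp.
TFP growth = 2.9 − 2.259 = 0.641%.

0.641%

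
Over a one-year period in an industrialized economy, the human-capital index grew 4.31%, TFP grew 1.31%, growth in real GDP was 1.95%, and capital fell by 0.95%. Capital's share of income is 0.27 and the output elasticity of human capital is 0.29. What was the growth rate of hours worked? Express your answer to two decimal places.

Labor's share = 1 − 0.27 − 0.29 = 0.44.
gY = gA + 0.27×(-0.95) + 0.29×4.31 + 0.44×g.
0.44×g = 1.95 − 1.31 − 0.9934 = -0.3534.
g = -0.3534 / 0.44 = -0.8032%.

-0.80%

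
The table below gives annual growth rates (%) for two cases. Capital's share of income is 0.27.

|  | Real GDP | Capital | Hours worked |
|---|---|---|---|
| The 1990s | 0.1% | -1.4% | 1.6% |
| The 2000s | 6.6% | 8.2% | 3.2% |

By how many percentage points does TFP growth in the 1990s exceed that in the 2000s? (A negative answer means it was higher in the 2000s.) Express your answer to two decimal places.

-2.74 percentage points

Labor's share = 1 − 0.27 = 0.73.
The 1990s: TFP = 0.1 + 0.378 − 1.168 = -0.69%.
The 2000s: TFP = 6.6 − 2.214 − 2.336 = 2.05%.
Difference = -0.69 − (2.05) = -2.74 pp.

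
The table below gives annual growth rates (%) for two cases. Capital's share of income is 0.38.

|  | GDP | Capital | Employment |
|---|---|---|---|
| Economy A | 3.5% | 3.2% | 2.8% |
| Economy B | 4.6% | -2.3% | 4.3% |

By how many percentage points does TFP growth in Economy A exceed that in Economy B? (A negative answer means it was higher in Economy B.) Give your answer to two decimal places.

Labor's share = 1 − 0.38 = 0.62.
Economy A: TFP = 3.5 − 1.216 − 1.736 = 0.548%.
Economy B: TFP = 4.6 + 0.874 − 2.666 = 2.808%.
Difference = 0.548 − (2.808) = -2.26 pp.

-2.26 percentage points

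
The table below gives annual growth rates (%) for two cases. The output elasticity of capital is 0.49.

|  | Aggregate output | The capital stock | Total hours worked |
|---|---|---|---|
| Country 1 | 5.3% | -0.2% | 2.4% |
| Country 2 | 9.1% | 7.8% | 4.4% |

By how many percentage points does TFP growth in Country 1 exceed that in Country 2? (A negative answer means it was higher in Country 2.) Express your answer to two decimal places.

1.14 percentage points

Labor's share = 1 − 0.49 = 0.51.
Country 1: TFP = 5.3 + 0.098 − 1.224 = 4.174%.
Country 2: TFP = 9.1 − 3.822 − 2.244 = 3.034%.
Difference = 4.174 − (3.034) = 1.14 pp.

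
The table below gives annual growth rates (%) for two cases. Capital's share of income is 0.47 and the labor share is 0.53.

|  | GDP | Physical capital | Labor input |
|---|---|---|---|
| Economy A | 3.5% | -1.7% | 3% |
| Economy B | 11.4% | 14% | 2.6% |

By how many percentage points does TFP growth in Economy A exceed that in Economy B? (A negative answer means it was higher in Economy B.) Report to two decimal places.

Labor's share = 1 − 0.47 = 0.53.
Economy A: TFP = 3.5 + 0.799 − 1.59 = 2.709%.
Economy B: TFP = 11.4 − 6.58 − 1.378 = 3.442%.
Difference = 2.709 − (3.442) = -0.733 pp.

-0.73 percentage points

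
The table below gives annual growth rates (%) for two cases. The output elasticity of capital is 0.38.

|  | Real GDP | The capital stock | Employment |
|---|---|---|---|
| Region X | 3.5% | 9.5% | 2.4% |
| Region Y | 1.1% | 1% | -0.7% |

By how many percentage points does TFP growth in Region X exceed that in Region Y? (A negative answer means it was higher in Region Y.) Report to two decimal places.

-2.75 percentage points

Labor's share = 1 − 0.38 = 0.62.
Region X: TFP = 3.5 − 3.61 − 1.488 = -1.598%.
Region Y: TFP = 1.1 − 0.38 + 0.434 = 1.154%.
Difference = -1.598 − (1.154) = -2.752 pp.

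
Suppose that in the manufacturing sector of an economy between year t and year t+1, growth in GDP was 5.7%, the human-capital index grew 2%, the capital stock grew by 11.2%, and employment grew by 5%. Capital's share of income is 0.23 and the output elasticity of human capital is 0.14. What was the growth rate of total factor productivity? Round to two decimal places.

Labor's share = 1 − 0.23 − 0.14 = 0.63.
The capital stock: 0.23 × 11.2 = 2.576 pp.
The human-capital index: 0.14 × 2 = 0.28 pp.
Employment: 0.63 × 5 = 3.15 pp.
TFP growth = 5.7 − 6.006 = -0.306%.

-0.31%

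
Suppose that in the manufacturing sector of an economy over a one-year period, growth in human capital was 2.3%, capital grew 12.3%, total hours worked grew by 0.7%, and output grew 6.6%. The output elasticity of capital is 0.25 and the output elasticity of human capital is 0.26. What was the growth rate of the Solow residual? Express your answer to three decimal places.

Labor's share = 1 − 0.25 − 0.26 = 0.49.
Capital: 0.25 × 12.3 = 3.075 pp.
Human capital: 0.26 × 2.3 = 0.598 pp.
Total hours worked: 0.49 × 0.7 = 0.343 pp.
TFP growth = 6.6 − 4.016 = 2.584%.

The Solow residual grew 2.584%.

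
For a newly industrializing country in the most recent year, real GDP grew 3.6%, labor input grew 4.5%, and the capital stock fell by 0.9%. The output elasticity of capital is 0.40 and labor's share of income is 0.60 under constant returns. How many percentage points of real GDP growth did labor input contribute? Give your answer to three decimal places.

Labor's share = 1 − 0.4 = 0.6.
Contribution = share × growth = 0.6 × 4.5 = 2.7 pp.

2.700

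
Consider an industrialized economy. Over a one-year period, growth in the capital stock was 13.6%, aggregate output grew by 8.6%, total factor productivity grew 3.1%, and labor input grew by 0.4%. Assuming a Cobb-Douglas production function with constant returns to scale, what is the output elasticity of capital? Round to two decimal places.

α = 0.39

gY = gA + α·gK + (1−α)·gL, so gY − gA − gL = α(gK − gL).
8.6 − 3.1 − 0.4 = α × (13.6 − 0.4).
5.1 = 13.2 α, so α = 0.3864.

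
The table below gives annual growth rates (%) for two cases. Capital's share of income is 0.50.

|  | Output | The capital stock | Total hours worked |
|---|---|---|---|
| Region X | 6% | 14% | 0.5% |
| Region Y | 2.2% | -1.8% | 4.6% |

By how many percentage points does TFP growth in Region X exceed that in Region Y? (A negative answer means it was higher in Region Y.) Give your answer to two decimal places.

-2.05 percentage points

Labor's share = 1 − 0.5 = 0.5.
Region X: TFP = 6 − 7 − 0.25 = -1.25%.
Region Y: TFP = 2.2 + 0.9 − 2.3 = 0.8%.
Difference = -1.25 − (0.8) = -2.05 pp.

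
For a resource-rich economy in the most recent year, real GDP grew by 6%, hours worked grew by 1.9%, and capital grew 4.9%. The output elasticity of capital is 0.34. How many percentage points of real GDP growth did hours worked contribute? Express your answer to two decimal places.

Labor's share = 1 − 0.34 = 0.66.
Contribution = share × growth = 0.66 × 1.9 = 1.254 pp.

1.25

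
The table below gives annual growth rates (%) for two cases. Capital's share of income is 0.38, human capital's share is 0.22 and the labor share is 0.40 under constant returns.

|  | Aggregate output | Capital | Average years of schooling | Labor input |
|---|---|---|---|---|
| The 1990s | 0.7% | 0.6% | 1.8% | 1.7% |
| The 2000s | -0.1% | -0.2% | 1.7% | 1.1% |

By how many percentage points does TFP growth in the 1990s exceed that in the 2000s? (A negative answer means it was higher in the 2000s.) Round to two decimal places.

Labor's share = 1 − 0.38 − 0.22 = 0.4.
The 1990s: TFP = 0.7 − 0.228 − 0.396 − 0.68 = -0.604%.
The 2000s: TFP = -0.1 + 0.076 − 0.374 − 0.44 = -0.838%.
Difference = -0.604 − (-0.838) = 0.234 pp.

0.23 percentage points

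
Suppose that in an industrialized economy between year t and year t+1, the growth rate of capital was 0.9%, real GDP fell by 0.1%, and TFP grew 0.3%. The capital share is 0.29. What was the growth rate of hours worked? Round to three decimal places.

Labor's share = 1 − 0.29 = 0.71.
gY = gA + 0.29×0.9 + 0.71×g.
0.71×g = -0.1 − 0.3 − 0.261 = -0.661.
g = -0.661 / 0.71 = -0.93099%.

-0.931%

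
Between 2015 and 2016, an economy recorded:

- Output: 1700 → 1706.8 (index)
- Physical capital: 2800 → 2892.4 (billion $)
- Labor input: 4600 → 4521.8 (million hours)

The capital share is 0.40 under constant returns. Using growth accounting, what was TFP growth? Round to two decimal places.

0.10%

Output growth = (1706.8 − 1700) / 1700 = 0.4%.
Physical capital growth = (2892.4 − 2800) / 2800 = 3.3%.
Labor input growth = (4521.8 − 4600) / 4600 = -1.7%.
Labor's share = 1 − 0.4 = 0.6.
Physical capital: 0.4 × 3.3 = 1.32 pp.
Labor input: 0.6 × (-1.7) = -1.02 pp.
TFP growth = 0.4 − 0.3 = 0.1%.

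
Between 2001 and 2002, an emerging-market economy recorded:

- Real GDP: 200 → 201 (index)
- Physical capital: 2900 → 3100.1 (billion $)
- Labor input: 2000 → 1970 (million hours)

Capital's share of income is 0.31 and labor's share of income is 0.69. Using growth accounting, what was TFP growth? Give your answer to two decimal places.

Real GDP growth = (201 − 200) / 200 = 0.5%.
Physical capital growth = (3100.1 − 2900) / 2900 = 6.9%.
Labor input growth = (1970 − 2000) / 2000 = -1.5%.
Labor's share = 1 − 0.31 = 0.69.
Physical capital: 0.31 × 6.9 = 2.139 pp.
Labor input: 0.69 × (-1.5) = -1.035 pp.
TFP growth = 0.5 − 1.104 = -0.604%.

-0.60%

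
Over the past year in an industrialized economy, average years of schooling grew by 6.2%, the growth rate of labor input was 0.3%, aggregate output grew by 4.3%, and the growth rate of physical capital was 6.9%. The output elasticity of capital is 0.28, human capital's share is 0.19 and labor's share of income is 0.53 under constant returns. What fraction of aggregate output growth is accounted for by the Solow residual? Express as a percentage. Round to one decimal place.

The Solow residual accounted for 24.0% of growth.

Labor's share = 1 − 0.28 − 0.19 = 0.53.
Physical capital: 0.28 × 6.9 = 1.932 pp.
Average years of schooling: 0.19 × 6.2 = 1.178 pp.
Labor input: 0.53 × 0.3 = 0.159 pp.
TFP growth = 4.3 − 3.269 = 1.031%.
TFP share of growth = 1.031 / 4.3 × 100 = 23.977%.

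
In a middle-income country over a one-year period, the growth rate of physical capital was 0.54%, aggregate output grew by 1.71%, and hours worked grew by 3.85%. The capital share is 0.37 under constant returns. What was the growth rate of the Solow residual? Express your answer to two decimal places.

-0.92%

Labor's share = 1 − 0.37 = 0.63.
Physical capital: 0.37 × 0.54 = 0.1998 pp.
Hours worked: 0.63 × 3.85 = 2.4255 pp.
TFP growth = 1.71 − 2.6253 = -0.9153%.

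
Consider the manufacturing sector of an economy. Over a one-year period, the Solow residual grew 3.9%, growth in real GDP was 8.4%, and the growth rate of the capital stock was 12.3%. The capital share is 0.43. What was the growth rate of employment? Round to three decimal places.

Labor's share = 1 − 0.43 = 0.57.
gY = gA + 0.43×12.3 + 0.57×g.
0.57×g = 8.4 − 3.9 − 5.289 = -0.789.
g = -0.789 / 0.57 = -1.38421%.

-1.384%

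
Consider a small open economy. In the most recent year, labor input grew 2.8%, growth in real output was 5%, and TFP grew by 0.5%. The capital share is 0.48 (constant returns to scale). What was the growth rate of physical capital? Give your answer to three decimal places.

Labor's share = 1 − 0.48 = 0.52.
gY = gA + 0.52×2.8 + 0.48×g.
0.48×g = 5 − 0.5 − 1.456 = 3.044.
g = 3.044 / 0.48 = 6.34167%.

Physical capital grew 6.342%.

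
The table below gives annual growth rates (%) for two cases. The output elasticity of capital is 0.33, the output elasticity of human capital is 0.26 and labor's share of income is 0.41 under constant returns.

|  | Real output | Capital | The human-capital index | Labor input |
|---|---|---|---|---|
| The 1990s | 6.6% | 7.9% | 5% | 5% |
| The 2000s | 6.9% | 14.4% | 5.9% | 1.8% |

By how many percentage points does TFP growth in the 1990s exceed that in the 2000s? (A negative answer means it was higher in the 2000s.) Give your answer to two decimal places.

0.77 percentage points

Labor's share = 1 − 0.33 − 0.26 = 0.41.
The 1990s: TFP = 6.6 − 2.607 − 1.3 − 2.05 = 0.643%.
The 2000s: TFP = 6.9 − 4.752 − 1.534 − 0.738 = -0.124%.
Difference = 0.643 − (-0.124) = 0.767 pp.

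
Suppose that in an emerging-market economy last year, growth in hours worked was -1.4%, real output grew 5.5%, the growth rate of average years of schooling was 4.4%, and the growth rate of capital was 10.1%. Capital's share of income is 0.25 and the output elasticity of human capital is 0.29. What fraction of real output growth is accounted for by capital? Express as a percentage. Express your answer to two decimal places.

Capital contributed 0.25 × 10.1 = 2.525 pp.
Share of growth = 2.525 / 5.5 × 100 = 45.9091%.

Capital accounted for 45.91% of growth.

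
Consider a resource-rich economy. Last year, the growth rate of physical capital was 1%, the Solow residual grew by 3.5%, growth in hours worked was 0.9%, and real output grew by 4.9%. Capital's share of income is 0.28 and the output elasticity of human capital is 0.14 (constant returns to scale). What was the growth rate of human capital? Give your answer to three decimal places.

Labor's share = 1 − 0.28 − 0.14 = 0.58.
gY = gA + 0.28×1 + 0.58×0.9 + 0.14×g.
0.14×g = 4.9 − 3.5 − 0.802 = 0.598.
g = 0.598 / 0.14 = 4.27143%.

Human capital growth was 4.271%.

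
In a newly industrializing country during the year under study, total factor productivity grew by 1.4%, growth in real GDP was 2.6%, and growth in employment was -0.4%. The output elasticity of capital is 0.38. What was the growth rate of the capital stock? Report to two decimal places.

The capital stock growth was 3.81%.

Labor's share = 1 − 0.38 = 0.62.
gY = gA + 0.62×(-0.4) + 0.38×g.
0.38×g = 2.6 − 1.4 + 0.248 = 1.448.
g = 1.448 / 0.38 = 3.8105%.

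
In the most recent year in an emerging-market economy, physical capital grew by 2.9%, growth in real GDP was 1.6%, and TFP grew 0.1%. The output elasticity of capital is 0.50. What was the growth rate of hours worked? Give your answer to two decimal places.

Hours worked growth was 0.10%.

Labor's share = 1 − 0.5 = 0.5.
gY = gA + 0.5×2.9 + 0.5×g.
0.5×g = 1.6 − 0.1 − 1.45 = 0.05.
g = 0.05 / 0.5 = 0.1%.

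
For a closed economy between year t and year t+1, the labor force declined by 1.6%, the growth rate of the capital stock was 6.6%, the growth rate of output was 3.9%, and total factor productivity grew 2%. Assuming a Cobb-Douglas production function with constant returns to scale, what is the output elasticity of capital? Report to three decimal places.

α = 0.427

gY = gA + α·gK + (1−α)·gL, so gY − gA − gL = α(gK − gL).
3.9 − 2 + 1.6 = α × (6.6 − (-1.6)).
3.5 = 8.2 α, so α = 0.42683.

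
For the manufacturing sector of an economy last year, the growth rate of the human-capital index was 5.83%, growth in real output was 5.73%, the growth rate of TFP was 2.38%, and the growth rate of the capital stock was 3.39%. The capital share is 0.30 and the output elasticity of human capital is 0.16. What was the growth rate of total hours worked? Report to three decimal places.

Labor's share = 1 − 0.3 − 0.16 = 0.54.
gY = gA + 0.3×3.39 + 0.16×5.83 + 0.54×g.
0.54×g = 5.73 − 2.38 − 1.9498 = 1.4002.
g = 1.4002 / 0.54 = 2.59296%.

2.593%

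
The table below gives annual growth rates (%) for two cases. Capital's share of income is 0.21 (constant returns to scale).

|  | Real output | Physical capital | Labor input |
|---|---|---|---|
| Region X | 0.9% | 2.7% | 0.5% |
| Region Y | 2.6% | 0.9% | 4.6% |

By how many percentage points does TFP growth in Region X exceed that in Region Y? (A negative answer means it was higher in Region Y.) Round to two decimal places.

Labor's share = 1 − 0.21 = 0.79.
Region X: TFP = 0.9 − 0.567 − 0.395 = -0.062%.
Region Y: TFP = 2.6 − 0.189 − 3.634 = -1.223%.
Difference = -0.062 − (-1.223) = 1.161 pp.

1.16 percentage points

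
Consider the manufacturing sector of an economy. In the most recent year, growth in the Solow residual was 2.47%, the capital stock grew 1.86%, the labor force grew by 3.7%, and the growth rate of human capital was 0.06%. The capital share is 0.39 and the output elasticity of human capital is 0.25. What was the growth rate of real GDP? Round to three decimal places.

4.542%

Labor's share = 1 − 0.39 − 0.25 = 0.36.
The capital stock: 0.39 × 1.86 = 0.7254 pp.
Human capital: 0.25 × 0.06 = 0.015 pp.
The labor force: 0.36 × 3.7 = 1.332 pp.
Output growth = 2.47 + 2.0724 = 4.5424%.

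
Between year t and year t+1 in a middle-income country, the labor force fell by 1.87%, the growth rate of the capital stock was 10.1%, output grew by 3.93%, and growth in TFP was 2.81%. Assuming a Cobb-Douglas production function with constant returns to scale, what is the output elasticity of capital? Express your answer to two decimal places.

α = 0.25

gY = gA + α·gK + (1−α)·gL, so gY − gA − gL = α(gK − gL).
3.93 − 2.81 + 1.87 = α × (10.1 − (-1.87)).
2.99 = 11.97 α, so α = 0.2498.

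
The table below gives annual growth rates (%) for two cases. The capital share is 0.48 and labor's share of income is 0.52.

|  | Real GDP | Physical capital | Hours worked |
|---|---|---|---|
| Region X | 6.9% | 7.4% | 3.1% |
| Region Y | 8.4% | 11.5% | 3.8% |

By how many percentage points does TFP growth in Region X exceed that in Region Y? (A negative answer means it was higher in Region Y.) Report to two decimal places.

Labor's share = 1 − 0.48 = 0.52.
Region X: TFP = 6.9 − 3.552 − 1.612 = 1.736%.
Region Y: TFP = 8.4 − 5.52 − 1.976 = 0.904%.
Difference = 1.736 − (0.904) = 0.832 pp.

0.83 percentage points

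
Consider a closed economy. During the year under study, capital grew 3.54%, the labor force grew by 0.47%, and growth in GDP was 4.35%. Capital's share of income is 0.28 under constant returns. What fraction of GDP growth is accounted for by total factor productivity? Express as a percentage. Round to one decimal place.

69.4%

Labor's share = 1 − 0.28 = 0.72.
Capital: 0.28 × 3.54 = 0.9912 pp.
The labor force: 0.72 × 0.47 = 0.3384 pp.
TFP growth = 4.35 − 1.3296 = 3.0204%.
TFP share of growth = 3.0204 / 4.35 × 100 = 69.434%.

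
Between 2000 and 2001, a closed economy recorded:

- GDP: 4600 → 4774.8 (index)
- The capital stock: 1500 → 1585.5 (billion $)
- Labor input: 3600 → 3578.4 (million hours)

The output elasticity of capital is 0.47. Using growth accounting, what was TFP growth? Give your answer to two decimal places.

1.44%

GDP growth = (4774.8 − 4600) / 4600 = 3.8%.
The capital stock growth = (1585.5 − 1500) / 1500 = 5.7%.
Labor input growth = (3578.4 − 3600) / 3600 = -0.6%.
Labor's share = 1 − 0.47 = 0.53.
The capital stock: 0.47 × 5.7 = 2.679 pp.
Labor input: 0.53 × (-0.6) = -0.318 pp.
TFP growth = 3.8 − 2.361 = 1.439%.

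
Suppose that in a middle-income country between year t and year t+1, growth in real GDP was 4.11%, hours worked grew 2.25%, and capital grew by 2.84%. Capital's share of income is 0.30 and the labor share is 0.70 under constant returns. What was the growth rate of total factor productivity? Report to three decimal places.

Total factor productivity growth was 1.683%.

Labor's share = 1 − 0.3 = 0.7.
Capital: 0.3 × 2.84 = 0.852 pp.
Hours worked: 0.7 × 2.25 = 1.575 pp.
TFP growth = 4.11 − 2.427 = 1.683%.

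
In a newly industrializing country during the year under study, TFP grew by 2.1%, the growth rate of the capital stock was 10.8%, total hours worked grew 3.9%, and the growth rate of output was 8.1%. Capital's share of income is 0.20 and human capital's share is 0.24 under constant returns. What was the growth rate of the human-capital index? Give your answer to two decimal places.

Labor's share = 1 − 0.2 − 0.24 = 0.56.
gY = gA + 0.2×10.8 + 0.56×3.9 + 0.24×g.
0.24×g = 8.1 − 2.1 − 4.344 = 1.656.
g = 1.656 / 0.24 = 6.9%.

6.90%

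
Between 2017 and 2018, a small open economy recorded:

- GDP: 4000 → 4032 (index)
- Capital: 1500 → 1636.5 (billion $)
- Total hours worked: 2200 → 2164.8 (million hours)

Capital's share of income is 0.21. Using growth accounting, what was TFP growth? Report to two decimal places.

TFP growth was 0.15%.

GDP growth = (4032 − 4000) / 4000 = 0.8%.
Capital growth = (1636.5 − 1500) / 1500 = 9.1%.
Total hours worked growth = (2164.8 − 2200) / 2200 = -1.6%.
Labor's share = 1 − 0.21 = 0.79.
Capital: 0.21 × 9.1 = 1.911 pp.
Total hours worked: 0.79 × (-1.6) = -1.264 pp.
TFP growth = 0.8 − 0.647 = 0.153%.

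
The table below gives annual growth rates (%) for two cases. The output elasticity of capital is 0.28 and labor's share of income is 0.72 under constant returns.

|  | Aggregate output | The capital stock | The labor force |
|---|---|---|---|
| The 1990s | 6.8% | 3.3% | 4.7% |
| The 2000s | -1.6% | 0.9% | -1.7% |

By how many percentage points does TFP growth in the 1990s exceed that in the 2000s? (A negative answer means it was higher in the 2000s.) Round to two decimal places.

3.12 percentage points

Labor's share = 1 − 0.28 = 0.72.
The 1990s: TFP = 6.8 − 0.924 − 3.384 = 2.492%.
The 2000s: TFP = -1.6 − 0.252 + 1.224 = -0.628%.
Difference = 2.492 − (-0.628) = 3.12 pp.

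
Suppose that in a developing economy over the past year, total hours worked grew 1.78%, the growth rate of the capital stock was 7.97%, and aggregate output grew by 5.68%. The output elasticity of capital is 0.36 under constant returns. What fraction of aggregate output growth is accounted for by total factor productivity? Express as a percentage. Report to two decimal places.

Total factor productivity accounted for 29.43% of growth.

Labor's share = 1 − 0.36 = 0.64.
The capital stock: 0.36 × 7.97 = 2.8692 pp.
Total hours worked: 0.64 × 1.78 = 1.1392 pp.
TFP growth = 5.68 − 4.0084 = 1.6716%.
TFP share of growth = 1.6716 / 5.68 × 100 = 29.4296%.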